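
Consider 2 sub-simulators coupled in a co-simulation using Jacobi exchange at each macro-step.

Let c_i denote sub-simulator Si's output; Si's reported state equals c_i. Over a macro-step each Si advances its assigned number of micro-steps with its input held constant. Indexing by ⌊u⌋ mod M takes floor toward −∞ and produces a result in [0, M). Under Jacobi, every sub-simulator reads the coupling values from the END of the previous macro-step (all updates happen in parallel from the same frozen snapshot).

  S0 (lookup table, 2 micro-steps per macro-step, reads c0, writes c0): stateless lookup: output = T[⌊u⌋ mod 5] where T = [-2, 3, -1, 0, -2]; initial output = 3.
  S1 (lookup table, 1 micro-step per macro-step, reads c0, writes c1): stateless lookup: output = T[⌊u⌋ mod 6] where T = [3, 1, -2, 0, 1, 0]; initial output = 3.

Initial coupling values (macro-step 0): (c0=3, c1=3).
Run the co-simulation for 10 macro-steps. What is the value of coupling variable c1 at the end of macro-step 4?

c1 at macro-step 4 = 3

macro 1: S0 reads c0=3 → after 2×micro: 0; S1 reads c0=3 → after 1×micro: 0 ⇒ (c0=0, c1=0)
macro 2: S0 reads c0=0 → after 2×micro: -2; S1 reads c0=0 → after 1×micro: 3 ⇒ (c0=-2, c1=3)
macro 3: S0 reads c0=-2 → after 2×micro: 0; S1 reads c0=-2 → after 1×micro: 1 ⇒ (c0=0, c1=1)
macro 4: S0 reads c0=0 → after 2×micro: -2; S1 reads c0=0 → after 1×micro: 3 ⇒ (c0=-2, c1=3)
macro 5: S0 reads c0=-2 → after 2×micro: 0; S1 reads c0=-2 → after 1×micro: 1 ⇒ (c0=0, c1=1)
macro 6: S0 reads c0=0 → after 2×micro: -2; S1 reads c0=0 → after 1×micro: 3 ⇒ (c0=-2, c1=3)
macro 7: S0 reads c0=-2 → after 2×micro: 0; S1 reads c0=-2 → after 1×micro: 1 ⇒ (c0=0, c1=1)
macro 8: S0 reads c0=0 → after 2×micro: -2; S1 reads c0=0 → after 1×micro: 3 ⇒ (c0=-2, c1=3)
macro 9: S0 reads c0=-2 → after 2×micro: 0; S1 reads c0=-2 → after 1×micro: 1 ⇒ (c0=0, c1=1)
macro 10: S0 reads c0=0 → after 2×micro: -2; S1 reads c0=0 → after 1×micro: 3 ⇒ (c0=-2, c1=3)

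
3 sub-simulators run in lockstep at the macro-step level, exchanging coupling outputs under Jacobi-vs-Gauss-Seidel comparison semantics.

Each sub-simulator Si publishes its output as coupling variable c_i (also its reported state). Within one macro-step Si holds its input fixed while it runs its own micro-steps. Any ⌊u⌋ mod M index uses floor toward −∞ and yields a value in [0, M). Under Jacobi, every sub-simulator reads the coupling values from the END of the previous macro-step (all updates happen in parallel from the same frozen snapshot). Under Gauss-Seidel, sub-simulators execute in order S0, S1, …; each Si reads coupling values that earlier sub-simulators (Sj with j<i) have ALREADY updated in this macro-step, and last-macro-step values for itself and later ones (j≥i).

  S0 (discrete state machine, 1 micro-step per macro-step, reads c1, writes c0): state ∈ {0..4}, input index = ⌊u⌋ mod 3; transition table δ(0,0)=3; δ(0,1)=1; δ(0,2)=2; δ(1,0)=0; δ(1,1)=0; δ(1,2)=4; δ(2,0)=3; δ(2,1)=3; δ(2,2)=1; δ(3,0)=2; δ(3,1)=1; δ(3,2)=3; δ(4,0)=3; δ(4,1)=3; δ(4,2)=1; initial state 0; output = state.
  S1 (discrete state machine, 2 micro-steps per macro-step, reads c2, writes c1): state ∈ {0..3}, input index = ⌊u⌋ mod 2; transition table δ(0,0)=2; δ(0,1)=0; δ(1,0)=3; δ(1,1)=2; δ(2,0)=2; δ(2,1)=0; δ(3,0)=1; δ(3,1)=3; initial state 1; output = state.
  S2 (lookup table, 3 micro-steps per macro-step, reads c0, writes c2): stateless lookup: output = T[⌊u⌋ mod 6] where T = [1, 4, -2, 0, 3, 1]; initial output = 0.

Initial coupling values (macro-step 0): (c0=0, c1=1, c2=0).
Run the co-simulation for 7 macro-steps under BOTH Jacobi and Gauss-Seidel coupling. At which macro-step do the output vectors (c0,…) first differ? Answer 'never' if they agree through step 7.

first divergence at macro-step: 1

[Jacobi] macro 1: S0 reads c1=1 → after 1×micro: 1; S1 reads c2=0 → after 2×micro: 1; S2 reads c0=0 → after 3×micro: 1 ⇒ (c0=1, c1=1, c2=1)
[Jacobi] macro 2: S0 reads c1=1 → after 1×micro: 0; S1 reads c2=1 → after 2×micro: 0; S2 reads c0=1 → after 3×micro: 4 ⇒ (c0=0, c1=0, c2=4)
[Jacobi] macro 3: S0 reads c1=0 → after 1×micro: 3; S1 reads c2=4 → after 2×micro: 2; S2 reads c0=0 → after 3×micro: 1 ⇒ (c0=3, c1=2, c2=1)
[Jacobi] macro 4: S0 reads c1=2 → after 1×micro: 3; S1 reads c2=1 → after 2×micro: 0; S2 reads c0=3 → after 3×micro: 0 ⇒ (c0=3, c1=0, c2=0)
[Jacobi] macro 5: S0 reads c1=0 → after 1×micro: 2; S1 reads c2=0 → after 2×micro: 2; S2 reads c0=3 → after 3×micro: 0 ⇒ (c0=2, c1=2, c2=0)
[Jacobi] macro 6: S0 reads c1=2 → after 1×micro: 1; S1 reads c2=0 → after 2×micro: 2; S2 reads c0=2 → after 3×micro: -2 ⇒ (c0=1, c1=2, c2=-2)
[Jacobi] macro 7: S0 reads c1=2 → after 1×micro: 4; S1 reads c2=-2 → after 2×micro: 2; S2 reads c0=1 → after 3×micro: 4 ⇒ (c0=4, c1=2, c2=4)
[Gauss-Seidel] macro 1: S0 reads c1=1 → after 1×micro: 1; S1 reads c2=0 → after 2×micro: 1; S2 reads c0=1 → after 3×micro: 4 ⇒ (c0=1, c1=1, c2=4)
[Gauss-Seidel] macro 2: S0 reads c1=1 → after 1×micro: 0; S1 reads c2=4 → after 2×micro: 1; S2 reads c0=0 → after 3×micro: 1 ⇒ (c0=0, c1=1, c2=1)
[Gauss-Seidel] macro 3: S0 reads c1=1 → after 1×micro: 1; S1 reads c2=1 → after 2×micro: 0; S2 reads c0=1 → after 3×micro: 4 ⇒ (c0=1, c1=0, c2=4)
[Gauss-Seidel] macro 4: S0 reads c1=0 → after 1×micro: 0; S1 reads c2=4 → after 2×micro: 2; S2 reads c0=0 → after 3×micro: 1 ⇒ (c0=0, c1=2, c2=1)
[Gauss-Seidel] macro 5: S0 reads c1=2 → after 1×micro: 2; S1 reads c2=1 → after 2×micro: 0; S2 reads c0=2 → after 3×micro: -2 ⇒ (c0=2, c1=0, c2=-2)
[Gauss-Seidel] macro 6: S0 reads c1=0 → after 1×micro: 3; S1 reads c2=-2 → after 2×micro: 2; S2 reads c0=3 → after 3×micro: 0 ⇒ (c0=3, c1=2, c2=0)
[Gauss-Seidel] macro 7: S0 reads c1=2 → after 1×micro: 3; S1 reads c2=0 → after 2×micro: 2; S2 reads c0=3 → after 3×micro: 0 ⇒ (c0=3, c1=2, c2=0)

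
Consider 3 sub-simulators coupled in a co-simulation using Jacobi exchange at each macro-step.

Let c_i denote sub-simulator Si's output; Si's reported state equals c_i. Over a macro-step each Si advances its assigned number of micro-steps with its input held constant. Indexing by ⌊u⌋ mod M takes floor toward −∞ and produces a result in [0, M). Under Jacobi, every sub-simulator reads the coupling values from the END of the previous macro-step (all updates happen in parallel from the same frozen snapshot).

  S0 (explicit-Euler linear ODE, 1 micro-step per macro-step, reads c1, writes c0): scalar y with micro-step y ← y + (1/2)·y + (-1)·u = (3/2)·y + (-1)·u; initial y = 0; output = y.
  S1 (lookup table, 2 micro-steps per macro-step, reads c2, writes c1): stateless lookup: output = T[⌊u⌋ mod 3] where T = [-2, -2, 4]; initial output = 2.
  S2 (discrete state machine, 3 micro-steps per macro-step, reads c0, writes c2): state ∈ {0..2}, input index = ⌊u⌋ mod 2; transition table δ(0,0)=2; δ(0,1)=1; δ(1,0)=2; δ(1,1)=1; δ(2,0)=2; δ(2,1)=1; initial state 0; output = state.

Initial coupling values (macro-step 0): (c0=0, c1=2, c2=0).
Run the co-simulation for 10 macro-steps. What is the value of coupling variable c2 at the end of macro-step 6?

macro 1: S0 reads c1=2 → after 1×micro: -2; S1 reads c2=0 → after 2×micro: -2; S2 reads c0=0 → after 3×micro: 2 ⇒ (c0=-2, c1=-2, c2=2)
macro 2: S0 reads c1=-2 → after 1×micro: -1; S1 reads c2=2 → after 2×micro: 4; S2 reads c0=-2 → after 3×micro: 2 ⇒ (c0=-1, c1=4, c2=2)
macro 3: S0 reads c1=4 → after 1×micro: -11/2; S1 reads c2=2 → after 2×micro: 4; S2 reads c0=-1 → after 3×micro: 1 ⇒ (c0=-11/2, c1=4, c2=1)
macro 4: S0 reads c1=4 → after 1×micro: -49/4; S1 reads c2=1 → after 2×micro: -2; S2 reads c0=-11/2 → after 3×micro: 2 ⇒ (c0=-49/4, c1=-2, c2=2)
macro 5: S0 reads c1=-2 → after 1×micro: -131/8; S1 reads c2=2 → after 2×micro: 4; S2 reads c0=-49/4 → after 3×micro: 1 ⇒ (c0=-131/8, c1=4, c2=1)
macro 6: S0 reads c1=4 → after 1×micro: -457/16; S1 reads c2=1 → after 2×micro: -2; S2 reads c0=-131/8 → after 3×micro: 1 ⇒ (c0=-457/16, c1=-2, c2=1)
macro 7: S0 reads c1=-2 → after 1×micro: -1307/32; S1 reads c2=1 → after 2×micro: -2; S2 reads c0=-457/16 → after 3×micro: 1 ⇒ (c0=-1307/32, c1=-2, c2=1)
macro 8: S0 reads c1=-2 → after 1×micro: -3793/64; S1 reads c2=1 → after 2×micro: -2; S2 reads c0=-1307/32 → after 3×micro: 1 ⇒ (c0=-3793/64, c1=-2, c2=1)
macro 9: S0 reads c1=-2 → after 1×micro: -11123/128; S1 reads c2=1 → after 2×micro: -2; S2 reads c0=-3793/64 → after 3×micro: 2 ⇒ (c0=-11123/128, c1=-2, c2=2)
macro 10: S0 reads c1=-2 → after 1×micro: -32857/256; S1 reads c2=2 → after 2×micro: 4; S2 reads c0=-11123/128 → after 3×micro: 1 ⇒ (c0=-32857/256, c1=4, c2=1)

c2 at macro-step 6 = 1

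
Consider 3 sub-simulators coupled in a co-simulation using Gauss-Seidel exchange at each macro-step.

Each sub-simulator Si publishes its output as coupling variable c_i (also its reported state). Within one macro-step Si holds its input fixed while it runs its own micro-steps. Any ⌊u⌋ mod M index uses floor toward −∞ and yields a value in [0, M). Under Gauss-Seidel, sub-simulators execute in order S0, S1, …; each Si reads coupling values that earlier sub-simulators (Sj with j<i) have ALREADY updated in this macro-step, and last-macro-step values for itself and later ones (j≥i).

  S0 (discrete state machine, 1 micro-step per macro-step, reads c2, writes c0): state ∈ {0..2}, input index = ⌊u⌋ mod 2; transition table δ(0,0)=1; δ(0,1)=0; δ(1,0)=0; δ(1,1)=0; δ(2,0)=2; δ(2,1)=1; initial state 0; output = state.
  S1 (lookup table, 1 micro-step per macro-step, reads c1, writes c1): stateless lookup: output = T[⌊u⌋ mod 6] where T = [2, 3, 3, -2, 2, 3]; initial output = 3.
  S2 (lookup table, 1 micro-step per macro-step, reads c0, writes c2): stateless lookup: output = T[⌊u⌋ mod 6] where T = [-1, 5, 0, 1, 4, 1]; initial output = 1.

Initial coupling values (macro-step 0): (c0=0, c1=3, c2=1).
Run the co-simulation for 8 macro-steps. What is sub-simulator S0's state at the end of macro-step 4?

S0 state at macro-step 4 = 0

macro 1: S0 reads c2=1 → after 1×micro: 0; S1 reads c1=3 → after 1×micro: -2; S2 reads c0=0 → after 1×micro: -1 ⇒ (c0=0, c1=-2, c2=-1)
macro 2: S0 reads c2=-1 → after 1×micro: 0; S1 reads c1=-2 → after 1×micro: 2; S2 reads c0=0 → after 1×micro: -1 ⇒ (c0=0, c1=2, c2=-1)
macro 3: S0 reads c2=-1 → after 1×micro: 0; S1 reads c1=2 → after 1×micro: 3; S2 reads c0=0 → after 1×micro: -1 ⇒ (c0=0, c1=3, c2=-1)
macro 4: S0 reads c2=-1 → after 1×micro: 0; S1 reads c1=3 → after 1×micro: -2; S2 reads c0=0 → after 1×micro: -1 ⇒ (c0=0, c1=-2, c2=-1)
macro 5: S0 reads c2=-1 → after 1×micro: 0; S1 reads c1=-2 → after 1×micro: 2; S2 reads c0=0 → after 1×micro: -1 ⇒ (c0=0, c1=2, c2=-1)
macro 6: S0 reads c2=-1 → after 1×micro: 0; S1 reads c1=2 → after 1×micro: 3; S2 reads c0=0 → after 1×micro: -1 ⇒ (c0=0, c1=3, c2=-1)
macro 7: S0 reads c2=-1 → after 1×micro: 0; S1 reads c1=3 → after 1×micro: -2; S2 reads c0=0 → after 1×micro: -1 ⇒ (c0=0, c1=-2, c2=-1)
macro 8: S0 reads c2=-1 → after 1×micro: 0; S1 reads c1=-2 → after 1×micro: 2; S2 reads c0=0 → after 1×micro: -1 ⇒ (c0=0, c1=2, c2=-1)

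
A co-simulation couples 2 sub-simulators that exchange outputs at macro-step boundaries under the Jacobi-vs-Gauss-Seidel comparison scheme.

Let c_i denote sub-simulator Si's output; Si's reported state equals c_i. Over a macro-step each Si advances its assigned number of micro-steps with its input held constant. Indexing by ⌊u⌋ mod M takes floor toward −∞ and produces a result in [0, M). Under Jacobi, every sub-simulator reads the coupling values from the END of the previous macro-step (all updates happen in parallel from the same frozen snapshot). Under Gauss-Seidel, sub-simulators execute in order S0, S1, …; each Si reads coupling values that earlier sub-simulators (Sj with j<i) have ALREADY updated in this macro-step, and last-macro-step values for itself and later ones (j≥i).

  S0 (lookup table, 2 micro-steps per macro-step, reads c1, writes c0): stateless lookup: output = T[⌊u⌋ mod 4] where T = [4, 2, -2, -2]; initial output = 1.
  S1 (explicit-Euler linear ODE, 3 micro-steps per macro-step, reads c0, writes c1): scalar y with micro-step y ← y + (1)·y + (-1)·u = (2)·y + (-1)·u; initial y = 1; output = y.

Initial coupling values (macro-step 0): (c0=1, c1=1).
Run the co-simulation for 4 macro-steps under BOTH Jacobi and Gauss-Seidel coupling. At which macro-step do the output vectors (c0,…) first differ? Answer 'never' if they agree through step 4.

first divergence at macro-step: 1

[Jacobi] macro 1: S0 reads c1=1 → after 2×micro: 2; S1 reads c0=1 → after 3×micro: 1 ⇒ (c0=2, c1=1)
[Jacobi] macro 2: S0 reads c1=1 → after 2×micro: 2; S1 reads c0=2 → after 3×micro: -6 ⇒ (c0=2, c1=-6)
[Jacobi] macro 3: S0 reads c1=-6 → after 2×micro: -2; S1 reads c0=2 → after 3×micro: -62 ⇒ (c0=-2, c1=-62)
[Jacobi] macro 4: S0 reads c1=-62 → after 2×micro: -2; S1 reads c0=-2 → after 3×micro: -482 ⇒ (c0=-2, c1=-482)
[Gauss-Seidel] macro 1: S0 reads c1=1 → after 2×micro: 2; S1 reads c0=2 → after 3×micro: -6 ⇒ (c0=2, c1=-6)
[Gauss-Seidel] macro 2: S0 reads c1=-6 → after 2×micro: -2; S1 reads c0=-2 → after 3×micro: -34 ⇒ (c0=-2, c1=-34)
[Gauss-Seidel] macro 3: S0 reads c1=-34 → after 2×micro: -2; S1 reads c0=-2 → after 3×micro: -258 ⇒ (c0=-2, c1=-258)
[Gauss-Seidel] macro 4: S0 reads c1=-258 → after 2×micro: -2; S1 reads c0=-2 → after 3×micro: -2050 ⇒ (c0=-2, c1=-2050)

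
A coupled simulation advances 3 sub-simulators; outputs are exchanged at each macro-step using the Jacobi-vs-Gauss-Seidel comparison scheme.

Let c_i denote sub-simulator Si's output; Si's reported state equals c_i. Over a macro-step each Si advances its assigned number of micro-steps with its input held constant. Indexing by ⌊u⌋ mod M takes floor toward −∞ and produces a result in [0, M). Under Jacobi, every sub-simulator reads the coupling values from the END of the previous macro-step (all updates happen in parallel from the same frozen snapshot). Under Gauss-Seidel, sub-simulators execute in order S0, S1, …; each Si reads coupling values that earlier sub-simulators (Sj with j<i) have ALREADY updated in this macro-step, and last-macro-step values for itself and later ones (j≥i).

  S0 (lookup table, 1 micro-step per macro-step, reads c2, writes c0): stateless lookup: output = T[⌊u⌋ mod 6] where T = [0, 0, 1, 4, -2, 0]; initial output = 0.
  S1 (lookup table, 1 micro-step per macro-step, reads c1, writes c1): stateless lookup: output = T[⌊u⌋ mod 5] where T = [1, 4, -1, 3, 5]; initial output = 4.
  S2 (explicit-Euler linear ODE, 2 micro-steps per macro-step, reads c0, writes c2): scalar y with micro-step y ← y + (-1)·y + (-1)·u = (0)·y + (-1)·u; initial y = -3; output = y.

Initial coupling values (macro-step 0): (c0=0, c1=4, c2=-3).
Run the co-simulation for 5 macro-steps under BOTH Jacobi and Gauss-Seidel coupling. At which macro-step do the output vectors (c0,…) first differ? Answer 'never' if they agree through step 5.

first divergence at macro-step: 1

[Jacobi] macro 1: S0 reads c2=-3 → after 1×micro: 4; S1 reads c1=4 → after 1×micro: 5; S2 reads c0=0 → after 2×micro: 0 ⇒ (c0=4, c1=5, c2=0)
[Jacobi] macro 2: S0 reads c2=0 → after 1×micro: 0; S1 reads c1=5 → after 1×micro: 1; S2 reads c0=4 → after 2×micro: -4 ⇒ (c0=0, c1=1, c2=-4)
[Jacobi] macro 3: S0 reads c2=-4 → after 1×micro: 1; S1 reads c1=1 → after 1×micro: 4; S2 reads c0=0 → after 2×micro: 0 ⇒ (c0=1, c1=4, c2=0)
[Jacobi] macro 4: S0 reads c2=0 → after 1×micro: 0; S1 reads c1=4 → after 1×micro: 5; S2 reads c0=1 → after 2×micro: -1 ⇒ (c0=0, c1=5, c2=-1)
[Jacobi] macro 5: S0 reads c2=-1 → after 1×micro: 0; S1 reads c1=5 → after 1×micro: 1; S2 reads c0=0 → after 2×micro: 0 ⇒ (c0=0, c1=1, c2=0)
[Gauss-Seidel] macro 1: S0 reads c2=-3 → after 1×micro: 4; S1 reads c1=4 → after 1×micro: 5; S2 reads c0=4 → after 2×micro: -4 ⇒ (c0=4, c1=5, c2=-4)
[Gauss-Seidel] macro 2: S0 reads c2=-4 → after 1×micro: 1; S1 reads c1=5 → after 1×micro: 1; S2 reads c0=1 → after 2×micro: -1 ⇒ (c0=1, c1=1, c2=-1)
[Gauss-Seidel] macro 3: S0 reads c2=-1 → after 1×micro: 0; S1 reads c1=1 → after 1×micro: 4; S2 reads c0=0 → after 2×micro: 0 ⇒ (c0=0, c1=4, c2=0)
[Gauss-Seidel] macro 4: S0 reads c2=0 → after 1×micro: 0; S1 reads c1=4 → after 1×micro: 5; S2 reads c0=0 → after 2×micro: 0 ⇒ (c0=0, c1=5, c2=0)
[Gauss-Seidel] macro 5: S0 reads c2=0 → after 1×micro: 0; S1 reads c1=5 → after 1×micro: 1; S2 reads c0=0 → after 2×micro: 0 ⇒ (c0=0, c1=1, c2=0)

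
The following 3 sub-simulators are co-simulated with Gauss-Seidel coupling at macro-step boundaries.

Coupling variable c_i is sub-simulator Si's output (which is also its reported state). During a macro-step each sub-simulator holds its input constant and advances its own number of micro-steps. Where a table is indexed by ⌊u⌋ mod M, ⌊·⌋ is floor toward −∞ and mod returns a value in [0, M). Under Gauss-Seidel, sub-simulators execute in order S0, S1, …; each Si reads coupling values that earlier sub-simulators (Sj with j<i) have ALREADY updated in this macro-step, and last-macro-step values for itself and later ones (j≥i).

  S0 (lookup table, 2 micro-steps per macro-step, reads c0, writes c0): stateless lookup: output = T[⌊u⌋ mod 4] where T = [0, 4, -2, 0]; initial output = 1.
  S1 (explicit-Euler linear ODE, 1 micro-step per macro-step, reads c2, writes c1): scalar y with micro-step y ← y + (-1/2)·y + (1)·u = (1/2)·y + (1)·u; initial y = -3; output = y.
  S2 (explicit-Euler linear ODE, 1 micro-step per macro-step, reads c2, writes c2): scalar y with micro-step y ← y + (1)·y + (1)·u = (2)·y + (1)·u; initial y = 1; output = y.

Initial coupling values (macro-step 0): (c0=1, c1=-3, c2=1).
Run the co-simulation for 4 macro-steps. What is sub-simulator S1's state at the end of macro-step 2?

macro 1: S0 reads c0=1 → after 2×micro: 4; S1 reads c2=1 → after 1×micro: -1/2; S2 reads c2=1 → after 1×micro: 3 ⇒ (c0=4, c1=-1/2, c2=3)
macro 2: S0 reads c0=4 → after 2×micro: 0; S1 reads c2=3 → after 1×micro: 11/4; S2 reads c2=3 → after 1×micro: 9 ⇒ (c0=0, c1=11/4, c2=9)
macro 3: S0 reads c0=0 → after 2×micro: 0; S1 reads c2=9 → after 1×micro: 83/8; S2 reads c2=9 → after 1×micro: 27 ⇒ (c0=0, c1=83/8, c2=27)
macro 4: S0 reads c0=0 → after 2×micro: 0; S1 reads c2=27 → after 1×micro: 515/16; S2 reads c2=27 → after 1×micro: 81 ⇒ (c0=0, c1=515/16, c2=81)

S1 state at macro-step 2 = 11/4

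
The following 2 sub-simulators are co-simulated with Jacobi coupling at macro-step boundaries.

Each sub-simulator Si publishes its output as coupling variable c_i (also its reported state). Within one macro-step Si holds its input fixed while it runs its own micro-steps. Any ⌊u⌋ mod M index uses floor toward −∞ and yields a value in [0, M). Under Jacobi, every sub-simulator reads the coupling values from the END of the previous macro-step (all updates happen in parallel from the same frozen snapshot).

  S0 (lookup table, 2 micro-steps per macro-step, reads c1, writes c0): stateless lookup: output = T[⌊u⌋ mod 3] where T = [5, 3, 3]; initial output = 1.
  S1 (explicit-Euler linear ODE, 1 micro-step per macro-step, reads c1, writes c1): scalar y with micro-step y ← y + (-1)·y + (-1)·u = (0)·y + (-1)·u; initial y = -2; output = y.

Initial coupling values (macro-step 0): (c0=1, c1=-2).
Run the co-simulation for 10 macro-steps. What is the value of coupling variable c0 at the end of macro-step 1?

c0 at macro-step 1 = 3

macro 1: S0 reads c1=-2 → after 2×micro: 3; S1 reads c1=-2 → after 1×micro: 2 ⇒ (c0=3, c1=2)
macro 2: S0 reads c1=2 → after 2×micro: 3; S1 reads c1=2 → after 1×micro: -2 ⇒ (c0=3, c1=-2)
macro 3: S0 reads c1=-2 → after 2×micro: 3; S1 reads c1=-2 → after 1×micro: 2 ⇒ (c0=3, c1=2)
macro 4: S0 reads c1=2 → after 2×micro: 3; S1 reads c1=2 → after 1×micro: -2 ⇒ (c0=3, c1=-2)
macro 5: S0 reads c1=-2 → after 2×micro: 3; S1 reads c1=-2 → after 1×micro: 2 ⇒ (c0=3, c1=2)
macro 6: S0 reads c1=2 → after 2×micro: 3; S1 reads c1=2 → after 1×micro: -2 ⇒ (c0=3, c1=-2)
macro 7: S0 reads c1=-2 → after 2×micro: 3; S1 reads c1=-2 → after 1×micro: 2 ⇒ (c0=3, c1=2)
macro 8: S0 reads c1=2 → after 2×micro: 3; S1 reads c1=2 → after 1×micro: -2 ⇒ (c0=3, c1=-2)
macro 9: S0 reads c1=-2 → after 2×micro: 3; S1 reads c1=-2 → after 1×micro: 2 ⇒ (c0=3, c1=2)
macro 10: S0 reads c1=2 → after 2×micro: 3; S1 reads c1=2 → after 1×micro: -2 ⇒ (c0=3, c1=-2)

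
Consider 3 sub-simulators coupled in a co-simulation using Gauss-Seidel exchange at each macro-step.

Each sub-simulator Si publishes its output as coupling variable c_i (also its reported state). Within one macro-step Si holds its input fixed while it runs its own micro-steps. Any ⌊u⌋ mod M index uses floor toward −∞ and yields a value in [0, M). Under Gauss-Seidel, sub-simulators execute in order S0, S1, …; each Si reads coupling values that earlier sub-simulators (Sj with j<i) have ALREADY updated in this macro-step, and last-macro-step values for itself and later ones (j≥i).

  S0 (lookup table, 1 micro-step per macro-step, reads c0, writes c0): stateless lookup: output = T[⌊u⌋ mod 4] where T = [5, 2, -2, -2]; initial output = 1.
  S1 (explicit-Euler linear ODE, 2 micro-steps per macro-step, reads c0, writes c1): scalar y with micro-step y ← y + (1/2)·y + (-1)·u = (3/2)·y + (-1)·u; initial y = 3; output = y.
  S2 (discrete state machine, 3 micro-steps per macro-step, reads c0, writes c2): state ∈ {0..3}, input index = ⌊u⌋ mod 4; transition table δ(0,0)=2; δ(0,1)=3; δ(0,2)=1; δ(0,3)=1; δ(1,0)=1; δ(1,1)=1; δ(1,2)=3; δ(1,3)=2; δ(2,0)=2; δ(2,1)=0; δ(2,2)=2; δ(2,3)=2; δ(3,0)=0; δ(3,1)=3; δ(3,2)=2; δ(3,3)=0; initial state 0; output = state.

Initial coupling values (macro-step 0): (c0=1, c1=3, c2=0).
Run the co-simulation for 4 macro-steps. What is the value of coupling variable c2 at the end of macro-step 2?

macro 1: S0 reads c0=1 → after 1×micro: 2; S1 reads c0=2 → after 2×micro: 7/4; S2 reads c0=2 → after 3×micro: 2 ⇒ (c0=2, c1=7/4, c2=2)
macro 2: S0 reads c0=2 → after 1×micro: -2; S1 reads c0=-2 → after 2×micro: 143/16; S2 reads c0=-2 → after 3×micro: 2 ⇒ (c0=-2, c1=143/16, c2=2)
macro 3: S0 reads c0=-2 → after 1×micro: -2; S1 reads c0=-2 → after 2×micro: 1607/64; S2 reads c0=-2 → after 3×micro: 2 ⇒ (c0=-2, c1=1607/64, c2=2)
macro 4: S0 reads c0=-2 → after 1×micro: -2; S1 reads c0=-2 → after 2×micro: 15743/256; S2 reads c0=-2 → after 3×micro: 2 ⇒ (c0=-2, c1=15743/256, c2=2)

c2 at macro-step 2 = 2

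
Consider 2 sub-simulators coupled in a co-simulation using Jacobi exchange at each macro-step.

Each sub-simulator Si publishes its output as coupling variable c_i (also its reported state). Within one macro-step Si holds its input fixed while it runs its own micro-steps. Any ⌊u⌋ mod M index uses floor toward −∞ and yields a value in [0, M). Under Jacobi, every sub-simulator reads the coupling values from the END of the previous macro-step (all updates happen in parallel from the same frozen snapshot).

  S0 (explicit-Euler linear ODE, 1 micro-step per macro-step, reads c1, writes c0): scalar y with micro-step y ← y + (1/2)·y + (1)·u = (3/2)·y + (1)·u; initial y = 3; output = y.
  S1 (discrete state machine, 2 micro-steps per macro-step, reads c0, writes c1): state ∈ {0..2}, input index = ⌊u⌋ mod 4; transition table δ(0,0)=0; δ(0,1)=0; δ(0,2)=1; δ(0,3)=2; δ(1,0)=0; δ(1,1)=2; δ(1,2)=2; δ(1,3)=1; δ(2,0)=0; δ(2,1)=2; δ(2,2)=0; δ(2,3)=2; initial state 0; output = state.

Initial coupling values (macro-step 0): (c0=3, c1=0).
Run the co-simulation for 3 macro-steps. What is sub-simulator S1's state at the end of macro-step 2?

S1 state at macro-step 2 = 0

macro 1: S0 reads c1=0 → after 1×micro: 9/2; S1 reads c0=3 → after 2×micro: 2 ⇒ (c0=9/2, c1=2)
macro 2: S0 reads c1=2 → after 1×micro: 35/4; S1 reads c0=9/2 → after 2×micro: 0 ⇒ (c0=35/4, c1=0)
macro 3: S0 reads c1=0 → after 1×micro: 105/8; S1 reads c0=35/4 → after 2×micro: 0 ⇒ (c0=105/8, c1=0)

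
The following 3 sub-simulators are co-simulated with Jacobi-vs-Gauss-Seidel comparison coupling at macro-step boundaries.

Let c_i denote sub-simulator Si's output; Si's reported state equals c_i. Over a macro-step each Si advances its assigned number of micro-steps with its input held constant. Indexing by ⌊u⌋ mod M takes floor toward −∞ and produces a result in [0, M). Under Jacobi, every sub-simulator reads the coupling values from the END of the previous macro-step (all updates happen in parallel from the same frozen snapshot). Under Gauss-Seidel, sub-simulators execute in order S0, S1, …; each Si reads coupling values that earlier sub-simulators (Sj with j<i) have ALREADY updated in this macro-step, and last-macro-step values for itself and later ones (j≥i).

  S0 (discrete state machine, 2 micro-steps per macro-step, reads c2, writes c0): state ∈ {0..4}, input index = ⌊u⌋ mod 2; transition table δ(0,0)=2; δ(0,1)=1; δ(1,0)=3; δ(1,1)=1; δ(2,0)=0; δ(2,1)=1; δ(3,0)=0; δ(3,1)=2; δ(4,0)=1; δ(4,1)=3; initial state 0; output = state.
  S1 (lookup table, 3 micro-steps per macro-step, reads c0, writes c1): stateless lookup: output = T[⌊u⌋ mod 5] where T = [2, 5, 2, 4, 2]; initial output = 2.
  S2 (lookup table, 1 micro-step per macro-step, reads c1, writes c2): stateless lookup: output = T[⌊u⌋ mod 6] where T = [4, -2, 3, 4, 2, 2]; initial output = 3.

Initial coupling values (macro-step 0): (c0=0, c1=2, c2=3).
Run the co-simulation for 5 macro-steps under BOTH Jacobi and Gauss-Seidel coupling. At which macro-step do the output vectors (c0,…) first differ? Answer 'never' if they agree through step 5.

first divergence at macro-step: 1

[Jacobi] macro 1: S0 reads c2=3 → after 2×micro: 1; S1 reads c0=0 → after 3×micro: 2; S2 reads c1=2 → after 1×micro: 3 ⇒ (c0=1, c1=2, c2=3)
[Jacobi] macro 2: S0 reads c2=3 → after 2×micro: 1; S1 reads c0=1 → after 3×micro: 5; S2 reads c1=2 → after 1×micro: 3 ⇒ (c0=1, c1=5, c2=3)
[Jacobi] macro 3: S0 reads c2=3 → after 2×micro: 1; S1 reads c0=1 → after 3×micro: 5; S2 reads c1=5 → after 1×micro: 2 ⇒ (c0=1, c1=5, c2=2)
[Jacobi] macro 4: S0 reads c2=2 → after 2×micro: 0; S1 reads c0=1 → after 3×micro: 5; S2 reads c1=5 → after 1×micro: 2 ⇒ (c0=0, c1=5, c2=2)
[Jacobi] macro 5: S0 reads c2=2 → after 2×micro: 0; S1 reads c0=0 → after 3×micro: 2; S2 reads c1=5 → after 1×micro: 2 ⇒ (c0=0, c1=2, c2=2)
[Gauss-Seidel] macro 1: S0 reads c2=3 → after 2×micro: 1; S1 reads c0=1 → after 3×micro: 5; S2 reads c1=5 → after 1×micro: 2 ⇒ (c0=1, c1=5, c2=2)
[Gauss-Seidel] macro 2: S0 reads c2=2 → after 2×micro: 0; S1 reads c0=0 → after 3×micro: 2; S2 reads c1=2 → after 1×micro: 3 ⇒ (c0=0, c1=2, c2=3)
[Gauss-Seidel] macro 3: S0 reads c2=3 → after 2×micro: 1; S1 reads c0=1 → after 3×micro: 5; S2 reads c1=5 → after 1×micro: 2 ⇒ (c0=1, c1=5, c2=2)
[Gauss-Seidel] macro 4: S0 reads c2=2 → after 2×micro: 0; S1 reads c0=0 → after 3×micro: 2; S2 reads c1=2 → after 1×micro: 3 ⇒ (c0=0, c1=2, c2=3)
[Gauss-Seidel] macro 5: S0 reads c2=3 → after 2×micro: 1; S1 reads c0=1 → after 3×micro: 5; S2 reads c1=5 → after 1×micro: 2 ⇒ (c0=1, c1=5, c2=2)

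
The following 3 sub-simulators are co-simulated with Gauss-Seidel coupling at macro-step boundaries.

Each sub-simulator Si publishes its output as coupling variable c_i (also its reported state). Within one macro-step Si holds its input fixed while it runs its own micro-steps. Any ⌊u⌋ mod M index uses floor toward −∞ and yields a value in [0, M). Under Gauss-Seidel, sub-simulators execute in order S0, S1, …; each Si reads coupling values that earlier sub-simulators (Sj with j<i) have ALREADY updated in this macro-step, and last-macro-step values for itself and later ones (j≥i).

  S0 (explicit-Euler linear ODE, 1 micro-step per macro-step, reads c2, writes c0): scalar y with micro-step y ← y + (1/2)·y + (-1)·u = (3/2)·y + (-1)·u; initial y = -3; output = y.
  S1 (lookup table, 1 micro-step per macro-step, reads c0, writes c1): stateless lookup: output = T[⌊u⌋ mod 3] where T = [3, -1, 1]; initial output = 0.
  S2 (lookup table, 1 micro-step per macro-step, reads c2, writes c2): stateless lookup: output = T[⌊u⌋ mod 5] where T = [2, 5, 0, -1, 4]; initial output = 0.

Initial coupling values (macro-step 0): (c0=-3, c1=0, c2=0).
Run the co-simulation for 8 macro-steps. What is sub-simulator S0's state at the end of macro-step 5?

macro 1: S0 reads c2=0 → after 1×micro: -9/2; S1 reads c0=-9/2 → after 1×micro: -1; S2 reads c2=0 → after 1×micro: 2 ⇒ (c0=-9/2, c1=-1, c2=2)
macro 2: S0 reads c2=2 → after 1×micro: -35/4; S1 reads c0=-35/4 → after 1×micro: 3; S2 reads c2=2 → after 1×micro: 0 ⇒ (c0=-35/4, c1=3, c2=0)
macro 3: S0 reads c2=0 → after 1×micro: -105/8; S1 reads c0=-105/8 → after 1×micro: -1; S2 reads c2=0 → after 1×micro: 2 ⇒ (c0=-105/8, c1=-1, c2=2)
macro 4: S0 reads c2=2 → after 1×micro: -347/16; S1 reads c0=-347/16 → after 1×micro: 1; S2 reads c2=2 → after 1×micro: 0 ⇒ (c0=-347/16, c1=1, c2=0)
macro 5: S0 reads c2=0 → after 1×micro: -1041/32; S1 reads c0=-1041/32 → after 1×micro: 3; S2 reads c2=0 → after 1×micro: 2 ⇒ (c0=-1041/32, c1=3, c2=2)
macro 6: S0 reads c2=2 → after 1×micro: -3251/64; S1 reads c0=-3251/64 → after 1×micro: 3; S2 reads c2=2 → after 1×micro: 0 ⇒ (c0=-3251/64, c1=3, c2=0)
macro 7: S0 reads c2=0 → after 1×micro: -9753/128; S1 reads c0=-9753/128 → after 1×micro: -1; S2 reads c2=0 → after 1×micro: 2 ⇒ (c0=-9753/128, c1=-1, c2=2)
macro 8: S0 reads c2=2 → after 1×micro: -29771/256; S1 reads c0=-29771/256 → after 1×micro: 3; S2 reads c2=2 → after 1×micro: 0 ⇒ (c0=-29771/256, c1=3, c2=0)

S0 state at macro-step 5 = -1041/32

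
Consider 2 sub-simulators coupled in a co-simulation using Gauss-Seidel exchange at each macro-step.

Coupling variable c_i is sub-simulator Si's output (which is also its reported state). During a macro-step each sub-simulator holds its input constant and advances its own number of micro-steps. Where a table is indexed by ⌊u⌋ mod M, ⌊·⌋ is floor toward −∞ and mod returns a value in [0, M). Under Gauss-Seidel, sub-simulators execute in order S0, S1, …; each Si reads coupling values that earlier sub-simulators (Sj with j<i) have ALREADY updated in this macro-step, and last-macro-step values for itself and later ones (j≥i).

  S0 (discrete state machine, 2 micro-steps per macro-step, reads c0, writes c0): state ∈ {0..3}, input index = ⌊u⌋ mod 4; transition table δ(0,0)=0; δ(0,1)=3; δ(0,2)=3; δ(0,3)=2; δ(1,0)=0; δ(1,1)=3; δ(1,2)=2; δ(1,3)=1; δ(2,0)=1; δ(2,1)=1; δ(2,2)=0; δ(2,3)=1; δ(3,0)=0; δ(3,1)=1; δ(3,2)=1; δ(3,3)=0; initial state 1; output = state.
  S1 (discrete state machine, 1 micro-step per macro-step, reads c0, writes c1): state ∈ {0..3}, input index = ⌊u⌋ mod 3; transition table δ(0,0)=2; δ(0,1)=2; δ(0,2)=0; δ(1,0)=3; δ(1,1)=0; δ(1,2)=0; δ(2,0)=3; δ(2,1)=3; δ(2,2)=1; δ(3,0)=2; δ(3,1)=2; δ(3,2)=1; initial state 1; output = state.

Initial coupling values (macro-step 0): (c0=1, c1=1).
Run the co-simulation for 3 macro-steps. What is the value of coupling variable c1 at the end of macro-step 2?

macro 1: S0 reads c0=1 → after 2×micro: 1; S1 reads c0=1 → after 1×micro: 0 ⇒ (c0=1, c1=0)
macro 2: S0 reads c0=1 → after 2×micro: 1; S1 reads c0=1 → after 1×micro: 2 ⇒ (c0=1, c1=2)
macro 3: S0 reads c0=1 → after 2×micro: 1; S1 reads c0=1 → after 1×micro: 3 ⇒ (c0=1, c1=3)

c1 at macro-step 2 = 2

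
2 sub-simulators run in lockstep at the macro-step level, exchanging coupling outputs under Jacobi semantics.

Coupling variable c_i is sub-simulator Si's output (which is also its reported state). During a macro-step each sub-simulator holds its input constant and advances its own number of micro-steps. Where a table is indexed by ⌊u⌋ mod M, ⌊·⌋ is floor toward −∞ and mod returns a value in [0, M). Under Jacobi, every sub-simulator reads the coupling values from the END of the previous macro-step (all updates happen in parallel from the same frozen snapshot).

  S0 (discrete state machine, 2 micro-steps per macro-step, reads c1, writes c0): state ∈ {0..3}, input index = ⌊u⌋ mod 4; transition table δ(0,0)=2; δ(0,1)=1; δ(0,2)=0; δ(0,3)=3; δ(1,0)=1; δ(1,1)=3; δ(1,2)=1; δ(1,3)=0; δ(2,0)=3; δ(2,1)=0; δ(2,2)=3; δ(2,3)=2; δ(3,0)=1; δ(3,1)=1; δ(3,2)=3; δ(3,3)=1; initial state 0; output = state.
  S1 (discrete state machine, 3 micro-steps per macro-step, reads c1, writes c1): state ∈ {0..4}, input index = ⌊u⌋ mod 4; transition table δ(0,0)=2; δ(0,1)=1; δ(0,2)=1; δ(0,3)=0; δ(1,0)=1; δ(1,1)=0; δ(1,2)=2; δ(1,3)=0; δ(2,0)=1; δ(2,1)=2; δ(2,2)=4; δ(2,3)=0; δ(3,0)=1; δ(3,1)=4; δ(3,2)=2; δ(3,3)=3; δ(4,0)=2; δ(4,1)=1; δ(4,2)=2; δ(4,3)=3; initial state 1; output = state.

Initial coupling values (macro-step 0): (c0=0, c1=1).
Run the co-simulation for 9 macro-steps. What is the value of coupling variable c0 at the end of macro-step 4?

c0 at macro-step 4 = 1

macro 1: S0 reads c1=1 → after 2×micro: 3; S1 reads c1=1 → after 3×micro: 0 ⇒ (c0=3, c1=0)
macro 2: S0 reads c1=0 → after 2×micro: 1; S1 reads c1=0 → after 3×micro: 1 ⇒ (c0=1, c1=1)
macro 3: S0 reads c1=1 → after 2×micro: 1; S1 reads c1=1 → after 3×micro: 0 ⇒ (c0=1, c1=0)
macro 4: S0 reads c1=0 → after 2×micro: 1; S1 reads c1=0 → after 3×micro: 1 ⇒ (c0=1, c1=1)
macro 5: S0 reads c1=1 → after 2×micro: 1; S1 reads c1=1 → after 3×micro: 0 ⇒ (c0=1, c1=0)
macro 6: S0 reads c1=0 → after 2×micro: 1; S1 reads c1=0 → after 3×micro: 1 ⇒ (c0=1, c1=1)
macro 7: S0 reads c1=1 → after 2×micro: 1; S1 reads c1=1 → after 3×micro: 0 ⇒ (c0=1, c1=0)
macro 8: S0 reads c1=0 → after 2×micro: 1; S1 reads c1=0 → after 3×micro: 1 ⇒ (c0=1, c1=1)
macro 9: S0 reads c1=1 → after 2×micro: 1; S1 reads c1=1 → after 3×micro: 0 ⇒ (c0=1, c1=0)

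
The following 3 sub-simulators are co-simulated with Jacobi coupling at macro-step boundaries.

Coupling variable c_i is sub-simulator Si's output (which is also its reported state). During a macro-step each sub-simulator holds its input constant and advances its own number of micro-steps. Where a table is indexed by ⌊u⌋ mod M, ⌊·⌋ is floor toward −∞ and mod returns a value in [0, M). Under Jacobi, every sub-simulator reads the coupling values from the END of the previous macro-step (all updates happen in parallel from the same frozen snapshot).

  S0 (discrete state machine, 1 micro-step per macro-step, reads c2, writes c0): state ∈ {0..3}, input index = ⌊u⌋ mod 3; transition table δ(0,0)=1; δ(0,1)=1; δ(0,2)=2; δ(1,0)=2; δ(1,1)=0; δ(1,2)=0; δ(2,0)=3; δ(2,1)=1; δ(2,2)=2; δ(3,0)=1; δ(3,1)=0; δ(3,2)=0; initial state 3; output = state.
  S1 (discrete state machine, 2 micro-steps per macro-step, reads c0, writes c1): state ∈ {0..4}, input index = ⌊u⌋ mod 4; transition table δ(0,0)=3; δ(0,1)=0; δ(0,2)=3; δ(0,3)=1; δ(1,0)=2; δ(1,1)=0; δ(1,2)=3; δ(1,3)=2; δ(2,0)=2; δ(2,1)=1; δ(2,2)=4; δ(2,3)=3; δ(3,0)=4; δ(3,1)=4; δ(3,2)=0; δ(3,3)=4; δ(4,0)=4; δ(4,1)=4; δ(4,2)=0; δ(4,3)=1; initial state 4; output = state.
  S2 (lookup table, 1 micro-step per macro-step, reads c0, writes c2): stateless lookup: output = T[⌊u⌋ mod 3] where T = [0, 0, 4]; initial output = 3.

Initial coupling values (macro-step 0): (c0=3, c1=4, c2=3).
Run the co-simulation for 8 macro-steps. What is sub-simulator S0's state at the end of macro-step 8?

S0 state at macro-step 8 = 0

macro 1: S0 reads c2=3 → after 1×micro: 1; S1 reads c0=3 → after 2×micro: 2; S2 reads c0=3 → after 1×micro: 0 ⇒ (c0=1, c1=2, c2=0)
macro 2: S0 reads c2=0 → after 1×micro: 2; S1 reads c0=1 → after 2×micro: 0; S2 reads c0=1 → after 1×micro: 0 ⇒ (c0=2, c1=0, c2=0)
macro 3: S0 reads c2=0 → after 1×micro: 3; S1 reads c0=2 → after 2×micro: 0; S2 reads c0=2 → after 1×micro: 4 ⇒ (c0=3, c1=0, c2=4)
macro 4: S0 reads c2=4 → after 1×micro: 0; S1 reads c0=3 → after 2×micro: 2; S2 reads c0=3 → after 1×micro: 0 ⇒ (c0=0, c1=2, c2=0)
macro 5: S0 reads c2=0 → after 1×micro: 1; S1 reads c0=0 → after 2×micro: 2; S2 reads c0=0 → after 1×micro: 0 ⇒ (c0=1, c1=2, c2=0)
macro 6: S0 reads c2=0 → after 1×micro: 2; S1 reads c0=1 → after 2×micro: 0; S2 reads c0=1 → after 1×micro: 0 ⇒ (c0=2, c1=0, c2=0)
macro 7: S0 reads c2=0 → after 1×micro: 3; S1 reads c0=2 → after 2×micro: 0; S2 reads c0=2 → after 1×micro: 4 ⇒ (c0=3, c1=0, c2=4)
macro 8: S0 reads c2=4 → after 1×micro: 0; S1 reads c0=3 → after 2×micro: 2; S2 reads c0=3 → after 1×micro: 0 ⇒ (c0=0, c1=2, c2=0)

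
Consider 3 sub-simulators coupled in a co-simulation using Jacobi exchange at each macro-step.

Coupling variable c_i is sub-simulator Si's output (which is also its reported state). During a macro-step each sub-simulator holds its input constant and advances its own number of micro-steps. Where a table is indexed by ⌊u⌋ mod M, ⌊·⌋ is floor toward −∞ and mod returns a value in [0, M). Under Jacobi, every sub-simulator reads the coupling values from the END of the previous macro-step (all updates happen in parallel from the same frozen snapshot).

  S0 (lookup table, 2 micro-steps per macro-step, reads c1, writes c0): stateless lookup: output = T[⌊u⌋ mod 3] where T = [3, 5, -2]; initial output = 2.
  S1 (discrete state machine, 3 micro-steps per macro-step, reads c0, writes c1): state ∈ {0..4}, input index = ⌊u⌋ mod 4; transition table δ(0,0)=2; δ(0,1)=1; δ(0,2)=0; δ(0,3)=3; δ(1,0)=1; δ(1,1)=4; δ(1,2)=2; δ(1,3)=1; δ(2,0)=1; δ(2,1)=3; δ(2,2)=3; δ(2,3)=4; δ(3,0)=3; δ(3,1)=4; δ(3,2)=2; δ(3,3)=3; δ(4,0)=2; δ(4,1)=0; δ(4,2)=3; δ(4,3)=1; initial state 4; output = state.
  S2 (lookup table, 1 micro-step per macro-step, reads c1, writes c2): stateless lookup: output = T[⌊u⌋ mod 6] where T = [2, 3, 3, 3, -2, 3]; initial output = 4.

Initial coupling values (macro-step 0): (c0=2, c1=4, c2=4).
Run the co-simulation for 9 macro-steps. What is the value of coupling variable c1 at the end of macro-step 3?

macro 1: S0 reads c1=4 → after 2×micro: 5; S1 reads c0=2 → after 3×micro: 3; S2 reads c1=4 → after 1×micro: -2 ⇒ (c0=5, c1=3, c2=-2)
macro 2: S0 reads c1=3 → after 2×micro: 3; S1 reads c0=5 → after 3×micro: 1; S2 reads c1=3 → after 1×micro: 3 ⇒ (c0=3, c1=1, c2=3)
macro 3: S0 reads c1=1 → after 2×micro: 5; S1 reads c0=3 → after 3×micro: 1; S2 reads c1=1 → after 1×micro: 3 ⇒ (c0=5, c1=1, c2=3)
macro 4: S0 reads c1=1 → after 2×micro: 5; S1 reads c0=5 → after 3×micro: 1; S2 reads c1=1 → after 1×micro: 3 ⇒ (c0=5, c1=1, c2=3)
macro 5: S0 reads c1=1 → after 2×micro: 5; S1 reads c0=5 → after 3×micro: 1; S2 reads c1=1 → after 1×micro: 3 ⇒ (c0=5, c1=1, c2=3)
macro 6: S0 reads c1=1 → after 2×micro: 5; S1 reads c0=5 → after 3×micro: 1; S2 reads c1=1 → after 1×micro: 3 ⇒ (c0=5, c1=1, c2=3)
macro 7: S0 reads c1=1 → after 2×micro: 5; S1 reads c0=5 → after 3×micro: 1; S2 reads c1=1 → after 1×micro: 3 ⇒ (c0=5, c1=1, c2=3)
macro 8: S0 reads c1=1 → after 2×micro: 5; S1 reads c0=5 → after 3×micro: 1; S2 reads c1=1 → after 1×micro: 3 ⇒ (c0=5, c1=1, c2=3)
macro 9: S0 reads c1=1 → after 2×micro: 5; S1 reads c0=5 → after 3×micro: 1; S2 reads c1=1 → after 1×micro: 3 ⇒ (c0=5, c1=1, c2=3)

c1 at macro-step 3 = 1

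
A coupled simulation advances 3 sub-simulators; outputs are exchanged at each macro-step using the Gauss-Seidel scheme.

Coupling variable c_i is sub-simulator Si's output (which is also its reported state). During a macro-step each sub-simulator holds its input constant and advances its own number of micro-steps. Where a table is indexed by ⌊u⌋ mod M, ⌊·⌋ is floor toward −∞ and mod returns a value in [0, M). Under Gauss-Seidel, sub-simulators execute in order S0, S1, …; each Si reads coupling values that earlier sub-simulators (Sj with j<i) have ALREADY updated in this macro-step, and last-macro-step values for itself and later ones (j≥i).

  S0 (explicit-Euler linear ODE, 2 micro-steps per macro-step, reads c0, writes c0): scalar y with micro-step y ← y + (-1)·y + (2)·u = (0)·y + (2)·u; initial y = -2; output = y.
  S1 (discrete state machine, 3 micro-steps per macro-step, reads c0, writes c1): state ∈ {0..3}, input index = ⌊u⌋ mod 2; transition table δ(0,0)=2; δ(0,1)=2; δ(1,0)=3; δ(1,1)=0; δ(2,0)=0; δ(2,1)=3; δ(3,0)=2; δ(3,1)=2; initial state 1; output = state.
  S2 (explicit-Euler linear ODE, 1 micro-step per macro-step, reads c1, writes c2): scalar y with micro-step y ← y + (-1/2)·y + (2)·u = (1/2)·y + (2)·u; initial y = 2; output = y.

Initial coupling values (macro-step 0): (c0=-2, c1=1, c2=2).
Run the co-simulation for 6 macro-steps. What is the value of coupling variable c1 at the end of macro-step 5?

c1 at macro-step 5 = 0

macro 1: S0 reads c0=-2 → after 2×micro: -4; S1 reads c0=-4 → after 3×micro: 0; S2 reads c1=0 → after 1×micro: 1 ⇒ (c0=-4, c1=0, c2=1)
macro 2: S0 reads c0=-4 → after 2×micro: -8; S1 reads c0=-8 → after 3×micro: 2; S2 reads c1=2 → after 1×micro: 9/2 ⇒ (c0=-8, c1=2, c2=9/2)
macro 3: S0 reads c0=-8 → after 2×micro: -16; S1 reads c0=-16 → after 3×micro: 0; S2 reads c1=0 → after 1×micro: 9/4 ⇒ (c0=-16, c1=0, c2=9/4)
macro 4: S0 reads c0=-16 → after 2×micro: -32; S1 reads c0=-32 → after 3×micro: 2; S2 reads c1=2 → after 1×micro: 41/8 ⇒ (c0=-32, c1=2, c2=41/8)
macro 5: S0 reads c0=-32 → after 2×micro: -64; S1 reads c0=-64 → after 3×micro: 0; S2 reads c1=0 → after 1×micro: 41/16 ⇒ (c0=-64, c1=0, c2=41/16)
macro 6: S0 reads c0=-64 → after 2×micro: -128; S1 reads c0=-128 → after 3×micro: 2; S2 reads c1=2 → after 1×micro: 169/32 ⇒ (c0=-128, c1=2, c2=169/32)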